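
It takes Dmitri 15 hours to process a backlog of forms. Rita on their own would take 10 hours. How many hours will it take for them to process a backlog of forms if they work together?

With two workers the combined time is the product over the sum: 15·10/(15+10) = 150/25 = 6 hours.

6 hours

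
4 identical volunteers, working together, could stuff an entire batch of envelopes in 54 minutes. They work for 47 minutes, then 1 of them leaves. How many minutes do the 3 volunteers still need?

One volunteer does 1/216 of the job per minute.
After 47 minutes with 4 volunteers, 47/54 is done (7/54 left).
With 3 volunteers the rate is 3/216 = 1/72, so the rest takes 7/54 ÷ 1/72 = 28/3 minutes.

28/3 minutes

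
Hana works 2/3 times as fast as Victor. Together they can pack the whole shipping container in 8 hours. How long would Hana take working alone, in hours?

Let Victor's rate be r; then Hana's rate is (2/3)r, so together (2/3 + 1)r = (5/3)r = 1/8.
Thus r = 3/40 per hour.
Victor alone: 40/3 hours; Hana alone: 20 hours.

20 hours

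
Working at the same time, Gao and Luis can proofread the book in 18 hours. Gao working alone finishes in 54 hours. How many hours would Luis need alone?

Combined rate is 1/18 per hour.
Known contribution: 1/54 per hour.
So Luis's rate is 1/18 − 1/54 = 1/27, meaning 27 hours alone.

27 hours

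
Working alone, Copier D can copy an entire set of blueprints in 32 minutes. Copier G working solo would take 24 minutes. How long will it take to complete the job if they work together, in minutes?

96/7 minutes

Combined rate: 1/32 + 1/24 = (3 + 4)/96 = 7/96 per minute.
Time = 1 ÷ (7/96) = 96/7 minutes.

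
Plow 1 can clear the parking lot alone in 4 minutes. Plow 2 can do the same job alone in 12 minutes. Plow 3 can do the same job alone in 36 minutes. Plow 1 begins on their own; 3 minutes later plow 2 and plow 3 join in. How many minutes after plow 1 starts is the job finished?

In the first 3 minutes plow 1 alone does 3/4 of the job, leaving 1/4.
Once everyone is working, combined rate: 1/4 + 1/12 + 1/36 = (9 + 3 + 1)/36 = 13/36 per minute.
Remaining 1/4 at 13/36 per minute takes 9/13 minutes.
Total from the start = 3 + 9/13 = 48/13 minutes.

48/13 minutes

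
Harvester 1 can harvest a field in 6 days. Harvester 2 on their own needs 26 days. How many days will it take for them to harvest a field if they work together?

39/8 days

With two workers the combined time is the product over the sum: 6·26/(6+26) = 156/32 = 39/8 days.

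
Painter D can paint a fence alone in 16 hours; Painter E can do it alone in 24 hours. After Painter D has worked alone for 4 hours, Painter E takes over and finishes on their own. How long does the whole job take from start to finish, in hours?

22 hours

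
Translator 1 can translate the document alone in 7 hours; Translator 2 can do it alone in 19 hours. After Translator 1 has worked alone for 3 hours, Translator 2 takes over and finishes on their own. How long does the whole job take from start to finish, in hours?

In 3 hours Translator 1 does 3/7 of the job, leaving 4/7.
Translator 2 works at 1/19 per hour, so finishing takes 4/7 ÷ 1/19 = 76/7 hours.
Total time = 3 + 76/7 = 97/7 hours.

97/7 hours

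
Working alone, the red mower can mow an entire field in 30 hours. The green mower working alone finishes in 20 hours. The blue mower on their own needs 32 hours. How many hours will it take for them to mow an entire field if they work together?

96/11 hours

Combined rate: 1/30 + 1/20 + 1/32 = (16 + 24 + 15)/480 = 55/480 = 11/96 per hour.
Time = 1 ÷ (11/96) = 96/11 hours.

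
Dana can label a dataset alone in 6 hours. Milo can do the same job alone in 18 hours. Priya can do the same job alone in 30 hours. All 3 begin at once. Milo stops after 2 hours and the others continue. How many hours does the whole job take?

40/9 hours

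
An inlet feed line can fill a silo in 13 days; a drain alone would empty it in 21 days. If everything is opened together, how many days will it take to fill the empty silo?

Net rate = 1/13 − 1/21 = (21 − 13)/273 = 8/273 per day.
Filling time = 1 ÷ (8/273) = 273/8 days.

273/8 days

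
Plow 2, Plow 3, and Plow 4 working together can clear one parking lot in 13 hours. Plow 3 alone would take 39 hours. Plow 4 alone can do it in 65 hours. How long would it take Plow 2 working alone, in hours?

Combined rate is 1/13 per hour.
Known contribution: 1/39 + 1/65 = (5 + 3)/195 = 8/195 per hour.
So Plow 2's rate is 1/13 − 8/195 = 7/195, meaning 195/7 hours alone.

195/7 hours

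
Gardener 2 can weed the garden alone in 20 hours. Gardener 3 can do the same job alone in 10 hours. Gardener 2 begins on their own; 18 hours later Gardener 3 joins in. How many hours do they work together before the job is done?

In the first 18 hours Gardener 2 alone does 18/20 = 9/10 of the job, leaving 1/10.
Once everyone is working, combined rate: 1/20 + 1/10 = (1 + 2)/20 = 3/20 per hour.
Remaining 1/10 at 3/20 per hour takes 2/3 hours.

2/3 hours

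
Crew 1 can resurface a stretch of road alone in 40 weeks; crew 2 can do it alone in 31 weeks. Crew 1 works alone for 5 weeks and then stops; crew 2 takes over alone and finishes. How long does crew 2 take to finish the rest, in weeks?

217/8 weeks

In 5 weeks crew 1 does 5/40 = 1/8 of the job, leaving 7/8.
Crew 2 works at 1/31 per week, so finishing takes 7/8 ÷ 1/31 = 217/8 weeks.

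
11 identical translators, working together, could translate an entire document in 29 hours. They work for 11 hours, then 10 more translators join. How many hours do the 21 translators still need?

One translator does 1/319 of the job per hour.
After 11 hours with 11 translators, 11/29 is done (18/29 left).
With 21 translators the rate is 21/319, so the rest takes 18/29 ÷ 21/319 = 66/7 hours.

66/7 hours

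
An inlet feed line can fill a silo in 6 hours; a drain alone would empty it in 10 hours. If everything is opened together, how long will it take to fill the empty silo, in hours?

Net rate = 1/6 − 1/10 = (5 − 3)/30 = 2/30 = 1/15 per hour.
Filling time = 1 ÷ (1/15) = 15 hours.

15 hours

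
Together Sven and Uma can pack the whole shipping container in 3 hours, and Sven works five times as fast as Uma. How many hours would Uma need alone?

18 hours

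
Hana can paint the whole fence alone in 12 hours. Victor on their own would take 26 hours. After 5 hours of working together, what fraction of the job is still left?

61/156

Combined rate: 1/12 + 1/26 = (13 + 6)/156 = 19/156 per hour.
In 5 hours they complete 5·19/156 = 95/156 of the job.
So 61/156 remains.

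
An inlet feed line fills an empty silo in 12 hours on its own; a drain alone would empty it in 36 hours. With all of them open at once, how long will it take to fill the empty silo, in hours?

Net rate = 1/12 − 1/36 = (3 − 1)/36 = 2/36 = 1/18 per hour.
Filling time = 1 ÷ (1/18) = 18 hours.

18 hours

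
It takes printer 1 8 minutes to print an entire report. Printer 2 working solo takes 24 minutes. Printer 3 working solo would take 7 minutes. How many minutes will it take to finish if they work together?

42/13 minutes

Combined rate: 1/8 + 1/24 + 1/7 = (21 + 7 + 24)/168 = 52/168 = 13/42 per minute.
Time = 1 ÷ (13/42) = 42/13 minutes.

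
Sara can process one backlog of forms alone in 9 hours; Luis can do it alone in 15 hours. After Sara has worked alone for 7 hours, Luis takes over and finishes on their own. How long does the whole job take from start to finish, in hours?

31/3 hours

In 7 hours Sara does 7/9 of the job, leaving 2/9.
Luis works at 1/15 per hour, so finishing takes 2/9 ÷ 1/15 = 10/3 hours.
Total time = 7 + 10/3 = 31/3 hours.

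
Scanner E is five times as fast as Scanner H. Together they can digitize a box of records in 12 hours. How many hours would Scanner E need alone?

72/5 hours

Let Scanner H's rate be r; then Scanner E's rate is 5r, so together (5 + 1)r = 6r = 1/12.
Thus r = 1/72 per hour.
Scanner H alone: 72 hours; Scanner E alone: 72/5 hours.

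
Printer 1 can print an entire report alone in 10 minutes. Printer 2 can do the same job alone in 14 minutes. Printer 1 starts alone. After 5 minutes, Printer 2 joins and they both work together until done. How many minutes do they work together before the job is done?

In the first 5 minutes Printer 1 alone does 5/10 = 1/2 of the job, leaving 1/2.
Once everyone is working, combined rate: 1/10 + 1/14 = (7 + 5)/70 = 12/70 = 6/35 per minute.
Remaining 1/2 at 6/35 per minute takes 35/12 minutes.

35/12 minutes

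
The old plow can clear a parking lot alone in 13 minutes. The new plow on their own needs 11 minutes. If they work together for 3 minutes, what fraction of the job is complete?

72/143

Combined rate: 1/13 + 1/11 = (11 + 13)/143 = 24/143 per minute.
In 3 minutes they complete 3·24/143 = 72/143 of the job.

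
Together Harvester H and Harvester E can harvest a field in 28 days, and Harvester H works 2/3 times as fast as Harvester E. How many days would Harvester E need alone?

140/3 days

Let Harvester E's rate be r; then Harvester H's rate is (2/3)r, so together (2/3 + 1)r = (5/3)r = 1/28.
Thus r = 3/140 per day.
Harvester E alone: 140/3 days; Harvester H alone: 70 days.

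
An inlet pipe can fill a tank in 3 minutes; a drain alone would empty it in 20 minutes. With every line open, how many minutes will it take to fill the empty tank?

60/17 minutes

Net rate = 1/3 − 1/20 = (20 − 3)/60 = 17/60 per minute.
Filling time = 1 ÷ (17/60) = 60/17 minutes.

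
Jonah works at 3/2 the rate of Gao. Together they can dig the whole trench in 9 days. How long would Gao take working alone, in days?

45/2 days

Let Gao's rate be r; then Jonah's rate is (3/2)r, so together (3/2 + 1)r = (5/2)r = 1/9.
Thus r = 2/45 per day.
Gao alone: 45/2 days; Jonah alone: 15 days.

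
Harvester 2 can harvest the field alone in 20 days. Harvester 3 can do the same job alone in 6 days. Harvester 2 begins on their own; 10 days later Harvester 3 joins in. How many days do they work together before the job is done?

In the first 10 days Harvester 2 alone does 10/20 = 1/2 of the job, leaving 1/2.
Once everyone is working, combined rate: 1/20 + 1/6 = (3 + 10)/60 = 13/60 per day.
Remaining 1/2 at 13/60 per day takes 30/13 days.

30/13 days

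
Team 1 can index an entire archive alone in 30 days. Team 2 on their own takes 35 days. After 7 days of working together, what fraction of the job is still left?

Combined rate: 1/30 + 1/35 = (7 + 6)/210 = 13/210 per day.
In 7 days they complete 7·13/210 = 13/30 of the job.
So 17/30 remains.

17/30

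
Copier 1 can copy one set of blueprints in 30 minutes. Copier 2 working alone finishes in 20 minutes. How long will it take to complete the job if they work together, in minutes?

12 minutes

Combined rate: 1/30 + 1/20 = (2 + 3)/60 = 5/60 = 1/12 per minute.
Time = 1 ÷ (1/12) = 12 minutes.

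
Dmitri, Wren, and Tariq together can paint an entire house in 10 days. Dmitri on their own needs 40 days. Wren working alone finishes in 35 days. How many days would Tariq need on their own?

Combined rate is 1/10 per day.
Known contribution: 1/40 + 1/35 = (7 + 8)/280 = 15/280 = 3/56 per day.
So Tariq's rate is 1/10 − 3/56 = 13/280, meaning 280/13 days alone.

280/13 days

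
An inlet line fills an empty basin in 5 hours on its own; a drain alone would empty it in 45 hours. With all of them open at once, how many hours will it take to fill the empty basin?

Net rate = 1/5 − 1/45 = (9 − 1)/45 = 8/45 per hour.
Filling time = 1 ÷ (8/45) = 45/8 hours.

45/8 hours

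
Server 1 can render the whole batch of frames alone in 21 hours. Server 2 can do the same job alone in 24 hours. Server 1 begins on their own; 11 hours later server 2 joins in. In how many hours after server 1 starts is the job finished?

49/3 hours

In the first 11 hours server 1 alone does 11/21 of the job, leaving 10/21.
Once everyone is working, combined rate: 1/21 + 1/24 = (8 + 7)/168 = 15/168 = 5/56 per hour.
Remaining 10/21 at 5/56 per hour takes 16/3 hours.
Total from the start = 11 + 16/3 = 49/3 hours.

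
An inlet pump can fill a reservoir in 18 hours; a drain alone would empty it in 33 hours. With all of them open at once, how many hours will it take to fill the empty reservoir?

Net rate = 1/18 − 1/33 = (11 − 6)/198 = 5/198 per hour.
Filling time = 1 ÷ (5/198) = 198/5 hours.

198/5 hours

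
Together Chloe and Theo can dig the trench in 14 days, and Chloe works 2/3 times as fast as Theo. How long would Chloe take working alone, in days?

35 days

Let Theo's rate be r; then Chloe's rate is (2/3)r, so together (2/3 + 1)r = (5/3)r = 1/14.
Thus r = 3/70 per day.
Theo alone: 70/3 days; Chloe alone: 35 days.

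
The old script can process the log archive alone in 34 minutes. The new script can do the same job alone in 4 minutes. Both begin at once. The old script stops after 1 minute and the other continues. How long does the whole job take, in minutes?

In the first 1 minute the combined rate is 19/68, so 19/68 of the job is done, leaving 49/68.
After the old script leaves the rate is 1/4 per minute; the remaining 49/68 takes 49/17 minutes.
Total = 1 + 49/17 = 66/17 minutes.

66/17 minutes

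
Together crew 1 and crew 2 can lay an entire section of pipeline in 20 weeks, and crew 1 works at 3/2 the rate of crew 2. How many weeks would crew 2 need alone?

50 weeks

Let crew 2's rate be r; then crew 1's rate is (3/2)r, so together (3/2 + 1)r = (5/2)r = 1/20.
Thus r = 1/50 per week.
Crew 2 alone: 50 weeks; crew 1 alone: 100/3 weeks.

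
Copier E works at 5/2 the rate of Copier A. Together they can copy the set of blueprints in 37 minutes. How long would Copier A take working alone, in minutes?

Let Copier A's rate be r; then Copier E's rate is (5/2)r, so together (5/2 + 1)r = (7/2)r = 1/37.
Thus r = 2/259 per minute.
Copier A alone: 259/2 minutes; Copier E alone: 259/5 minutes.

259/2 minutes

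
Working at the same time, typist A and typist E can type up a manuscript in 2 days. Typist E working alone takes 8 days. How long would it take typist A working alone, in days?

8/3 days

Combined rate is 1/2 per day.
Known contribution: 1/8 per day.
So typist A's rate is 1/2 − 1/8 = 3/8, meaning 8/3 days alone.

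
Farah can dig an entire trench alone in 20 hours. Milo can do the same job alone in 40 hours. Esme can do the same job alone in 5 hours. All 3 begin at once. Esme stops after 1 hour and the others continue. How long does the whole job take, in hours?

In the first 1 hour the combined rate is 11/40, so 11/40 of the job is done, leaving 29/40.
After Esme leaves the rate is 3/40 per hour; the remaining 29/40 takes 29/3 hours.
Total = 1 + 29/3 = 32/3 hours.

32/3 hours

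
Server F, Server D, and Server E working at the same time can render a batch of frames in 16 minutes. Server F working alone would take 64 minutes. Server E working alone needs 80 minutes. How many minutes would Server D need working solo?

Combined rate is 1/16 per minute.
Known contribution: 1/64 + 1/80 = (5 + 4)/320 = 9/320 per minute.
So Server D's rate is 1/16 − 9/320 = 11/320, meaning 320/11 minutes alone.

320/11 minutes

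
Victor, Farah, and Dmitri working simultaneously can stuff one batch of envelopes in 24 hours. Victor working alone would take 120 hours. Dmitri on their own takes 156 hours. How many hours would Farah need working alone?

260/7 hours

Combined rate is 1/24 per hour.
Known contribution: 1/120 + 1/156 = (13 + 10)/1560 = 23/1560 per hour.
So Farah's rate is 1/24 − 23/1560 = 7/260, meaning 260/7 hours alone.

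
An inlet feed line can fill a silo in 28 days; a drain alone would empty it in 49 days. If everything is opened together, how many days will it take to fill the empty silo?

Net rate = 1/28 − 1/49 = (7 − 4)/196 = 3/196 per day.
Filling time = 1 ÷ (3/196) = 196/3 days.

196/3 days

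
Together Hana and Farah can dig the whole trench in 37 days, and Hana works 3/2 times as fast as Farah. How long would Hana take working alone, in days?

185/3 days

Let Farah's rate be r; then Hana's rate is (3/2)r, so together (3/2 + 1)r = (5/2)r = 1/37.
Thus r = 2/185 per day.
Farah alone: 185/2 days; Hana alone: 185/3 days.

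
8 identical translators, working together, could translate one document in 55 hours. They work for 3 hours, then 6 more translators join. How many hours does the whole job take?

One translator does 1/440 of the job per hour.
After 3 hours with 8 translators, 3/55 is done (52/55 left).
With 14 translators the rate is 14/440 = 7/220, so the rest takes 52/55 ÷ 7/220 = 208/7 hours.
Total = 3 + 208/7 = 229/7 hours.

229/7 hours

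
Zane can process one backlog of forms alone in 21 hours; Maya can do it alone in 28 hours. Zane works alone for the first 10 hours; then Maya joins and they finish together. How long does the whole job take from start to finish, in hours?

In 10 hours Zane does 10/21 of the job, leaving 11/21.
Zane and Maya together work at 1/12 per hour, so finishing takes 11/21 ÷ 1/12 = 44/7 hours.
Total time = 10 + 44/7 = 114/7 hours.

114/7 hours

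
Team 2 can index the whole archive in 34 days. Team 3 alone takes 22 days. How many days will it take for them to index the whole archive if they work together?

Combined rate: 1/34 + 1/22 = (11 + 17)/374 = 28/374 = 14/187 per day.
Time = 1 ÷ (14/187) = 187/14 days.

187/14 days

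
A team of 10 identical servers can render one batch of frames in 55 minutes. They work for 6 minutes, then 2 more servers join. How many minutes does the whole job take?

One server does 1/550 of the job per minute.
After 6 minutes with 10 servers, 6/55 is done (49/55 left).
With 12 servers the rate is 12/550 = 6/275, so the rest takes 49/55 ÷ 6/275 = 245/6 minutes.
Total = 6 + 245/6 = 281/6 minutes.

281/6 minutes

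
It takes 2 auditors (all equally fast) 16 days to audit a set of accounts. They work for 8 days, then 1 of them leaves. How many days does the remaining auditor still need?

16 days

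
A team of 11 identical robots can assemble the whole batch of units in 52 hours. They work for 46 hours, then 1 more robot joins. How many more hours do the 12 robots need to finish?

11/2 hours

One robot does 1/572 of the job per hour.
After 46 hours with 11 robots, 23/26 is done (3/26 left).
With 12 robots the rate is 12/572 = 3/143, so the rest takes 3/26 ÷ 3/143 = 11/2 hours.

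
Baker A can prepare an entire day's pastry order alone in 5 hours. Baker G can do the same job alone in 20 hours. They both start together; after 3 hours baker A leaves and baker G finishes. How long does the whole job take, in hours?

In the first 3 hours the combined rate is 1/4, so 3/4 of the job is done, leaving 1/4.
After baker A leaves the rate is 1/20 per hour; the remaining 1/4 takes 5 hours.
Total = 3 + 5 = 8 hours.

8 hours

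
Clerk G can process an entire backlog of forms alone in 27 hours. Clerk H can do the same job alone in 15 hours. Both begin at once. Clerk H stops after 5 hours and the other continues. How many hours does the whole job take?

In the first 5 hours the combined rate is 14/135, so 14/27 of the job is done, leaving 13/27.
After clerk H leaves the rate is 1/27 per hour; the remaining 13/27 takes 13 hours.
Total = 5 + 13 = 18 hours.

18 hours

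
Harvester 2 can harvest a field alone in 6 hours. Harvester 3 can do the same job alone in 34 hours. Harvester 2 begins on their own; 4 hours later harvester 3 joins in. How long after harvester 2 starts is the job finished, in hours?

57/10 hours

In the first 4 hours harvester 2 alone does 4/6 = 2/3 of the job, leaving 1/3.
Once everyone is working, combined rate: 1/6 + 1/34 = (17 + 3)/102 = 20/102 = 10/51 per hour.
Remaining 1/3 at 10/51 per hour takes 17/10 hours.
Total from the start = 4 + 17/10 = 57/10 hours.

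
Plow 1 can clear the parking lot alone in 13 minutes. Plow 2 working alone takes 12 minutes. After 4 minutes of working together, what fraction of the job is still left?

Combined rate: 1/13 + 1/12 = (12 + 13)/156 = 25/156 per minute.
In 4 minutes they complete 4·25/156 = 25/39 of the job.
So 14/39 remains.

14/39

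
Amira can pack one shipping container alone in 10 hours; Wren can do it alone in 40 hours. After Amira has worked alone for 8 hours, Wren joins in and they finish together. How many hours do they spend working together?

8/5 hours

In 8 hours Amira does 8/10 = 4/5 of the job, leaving 1/5.
Amira and Wren together work at 1/8 per hour, so finishing takes 1/5 ÷ 1/8 = 8/5 hours.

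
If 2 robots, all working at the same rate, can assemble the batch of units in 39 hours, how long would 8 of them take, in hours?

39/4 hours

Total work is 2·39 = 78 robot-hours.
With 8 robots: 78/8 = 39/4 hours.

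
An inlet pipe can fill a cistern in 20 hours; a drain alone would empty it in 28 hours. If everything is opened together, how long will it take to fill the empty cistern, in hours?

Net rate = 1/20 − 1/28 = (7 − 5)/140 = 2/140 = 1/70 per hour.
Filling time = 1 ÷ (1/70) = 70 hours.

70 hours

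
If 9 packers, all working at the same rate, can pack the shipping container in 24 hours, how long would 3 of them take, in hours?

72 hours

Total work is 9·24 = 216 packer-hours.
With 3 packers: 216/3 = 72 hours.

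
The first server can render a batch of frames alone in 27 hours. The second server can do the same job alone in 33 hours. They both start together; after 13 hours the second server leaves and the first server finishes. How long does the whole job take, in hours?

In the first 13 hours the combined rate is 20/297, so 260/297 of the job is done, leaving 37/297.
After the second server leaves the rate is 1/27 per hour; the remaining 37/297 takes 37/11 hours.
Total = 13 + 37/11 = 180/11 hours.

180/11 hours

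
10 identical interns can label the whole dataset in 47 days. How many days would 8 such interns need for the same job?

Total work is 10·47 = 470 intern-days.
With 8 interns: 470/8 = 235/4 days.

235/4 days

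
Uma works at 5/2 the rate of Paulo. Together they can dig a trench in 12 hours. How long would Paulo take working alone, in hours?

Let Paulo's rate be r; then Uma's rate is (5/2)r, so together (5/2 + 1)r = (7/2)r = 1/12.
Thus r = 1/42 per hour.
Paulo alone: 42 hours; Uma alone: 84/5 hours.

42 hours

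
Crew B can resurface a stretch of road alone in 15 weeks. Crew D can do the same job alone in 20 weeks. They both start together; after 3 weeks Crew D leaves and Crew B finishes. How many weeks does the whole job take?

51/4 weeks

In the first 3 weeks the combined rate is 7/60, so 7/20 of the job is done, leaving 13/20.
After Crew D leaves the rate is 1/15 per week; the remaining 13/20 takes 39/4 weeks.
Total = 3 + 39/4 = 51/4 weeks.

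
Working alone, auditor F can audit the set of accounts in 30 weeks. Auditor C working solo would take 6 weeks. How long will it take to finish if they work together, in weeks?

5 weeks

Combined rate: 1/30 + 1/6 = (1 + 5)/30 = 6/30 = 1/5 per week.
Time = 1 ÷ (1/5) = 5 weeks.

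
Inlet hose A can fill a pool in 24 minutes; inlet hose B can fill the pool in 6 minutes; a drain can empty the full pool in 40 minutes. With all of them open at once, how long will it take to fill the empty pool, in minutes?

60/11 minutes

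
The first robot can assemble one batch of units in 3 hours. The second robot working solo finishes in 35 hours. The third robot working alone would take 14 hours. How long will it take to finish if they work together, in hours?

30/13 hours

Combined rate: 1/3 + 1/35 + 1/14 = (70 + 6 + 15)/210 = 91/210 = 13/30 per hour.
Time = 1 ÷ (13/30) = 30/13 hours.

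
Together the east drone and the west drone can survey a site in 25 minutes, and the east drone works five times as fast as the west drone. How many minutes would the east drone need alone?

Let the west drone's rate be r; then the east drone's rate is 5r, so together (5 + 1)r = 6r = 1/25.
Thus r = 1/150 per minute.
The west drone alone: 150 minutes; the east drone alone: 30 minutes.

30 minutes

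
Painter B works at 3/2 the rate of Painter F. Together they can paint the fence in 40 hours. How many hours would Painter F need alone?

100 hours

Let Painter F's rate be r; then Painter B's rate is (3/2)r, so together (3/2 + 1)r = (5/2)r = 1/40.
Thus r = 1/100 per hour.
Painter F alone: 100 hours; Painter B alone: 200/3 hours.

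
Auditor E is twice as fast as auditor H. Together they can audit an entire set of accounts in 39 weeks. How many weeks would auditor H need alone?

Let auditor H's rate be r; then auditor E's rate is 2r, so together (2 + 1)r = 3r = 1/39.
Thus r = 1/117 per week.
Auditor H alone: 117 weeks; auditor E alone: 117/2 weeks.

117 weeks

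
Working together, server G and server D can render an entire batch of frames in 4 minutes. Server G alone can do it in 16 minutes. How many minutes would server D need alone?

16/3 minutes

Combined rate is 1/4 per minute.
Known contribution: 1/16 per minute.
So server D's rate is 1/4 − 1/16 = 3/16, meaning 16/3 minutes alone.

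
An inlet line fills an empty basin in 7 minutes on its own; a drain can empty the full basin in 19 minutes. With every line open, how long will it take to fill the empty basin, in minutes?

Net rate = 1/7 − 1/19 = (19 − 7)/133 = 12/133 per minute.
Filling time = 1 ÷ (12/133) = 133/12 minutes.

133/12 minutes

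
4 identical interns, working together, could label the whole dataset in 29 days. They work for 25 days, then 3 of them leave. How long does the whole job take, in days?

One intern does 1/116 of the job per day.
After 25 days with 4 interns, 25/29 is done (4/29 left).
With 1 intern the rate is 1/116, so the rest takes 4/29 ÷ 1/116 = 16 days.
Total = 25 + 16 = 41 days.

41 days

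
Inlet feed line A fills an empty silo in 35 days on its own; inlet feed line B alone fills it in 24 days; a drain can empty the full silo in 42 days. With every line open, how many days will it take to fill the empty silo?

280/13 days

Net rate = 1/35 + 1/24 − 1/42 = (24 + 35 − 20)/840 = 39/840 = 13/280 per day.
Filling time = 1 ÷ (13/280) = 280/13 days.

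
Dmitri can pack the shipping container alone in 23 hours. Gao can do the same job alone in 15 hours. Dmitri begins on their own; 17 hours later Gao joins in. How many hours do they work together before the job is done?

In the first 17 hours Dmitri alone does 17/23 of the job, leaving 6/23.
Once everyone is working, combined rate: 1/23 + 1/15 = (15 + 23)/345 = 38/345 per hour.
Remaining 6/23 at 38/345 per hour takes 45/19 hours.

45/19 hours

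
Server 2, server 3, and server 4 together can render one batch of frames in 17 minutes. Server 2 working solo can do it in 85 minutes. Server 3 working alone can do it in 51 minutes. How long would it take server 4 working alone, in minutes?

255/7 minutes

Combined rate is 1/17 per minute.
Known contribution: 1/85 + 1/51 = (3 + 5)/255 = 8/255 per minute.
So server 4's rate is 1/17 − 8/255 = 7/255, meaning 255/7 minutes alone.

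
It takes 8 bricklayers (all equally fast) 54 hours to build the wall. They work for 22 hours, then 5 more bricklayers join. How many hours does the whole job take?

542/13 hours

One bricklayer does 1/432 of the job per hour.
After 22 hours with 8 bricklayers, 11/27 is done (16/27 left).
With 13 bricklayers the rate is 13/432, so the rest takes 16/27 ÷ 13/432 = 256/13 hours.
Total = 22 + 256/13 = 542/13 hours.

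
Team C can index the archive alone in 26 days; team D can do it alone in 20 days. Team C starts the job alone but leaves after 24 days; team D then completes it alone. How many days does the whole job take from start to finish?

332/13 days

In 24 days team C does 24/26 = 12/13 of the job, leaving 1/13.
Team D works at 1/20 per day, so finishing takes 1/13 ÷ 1/20 = 20/13 days.
Total time = 24 + 20/13 = 332/13 days.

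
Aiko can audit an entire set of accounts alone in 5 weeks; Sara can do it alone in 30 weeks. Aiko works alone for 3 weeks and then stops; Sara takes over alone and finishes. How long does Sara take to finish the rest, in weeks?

12 weeks

In 3 weeks Aiko does 3/5 of the job, leaving 2/5.
Sara works at 1/30 per week, so finishing takes 2/5 ÷ 1/30 = 12 weeks.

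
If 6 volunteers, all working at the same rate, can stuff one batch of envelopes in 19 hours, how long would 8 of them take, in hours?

57/4 hours

Total work is 6·19 = 114 volunteer-hours.
With 8 volunteers: 114/8 = 57/4 hours.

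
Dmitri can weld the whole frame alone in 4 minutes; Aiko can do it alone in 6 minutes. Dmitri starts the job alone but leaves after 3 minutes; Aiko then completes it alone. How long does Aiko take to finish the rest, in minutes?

3/2 minutes

In 3 minutes Dmitri does 3/4 of the job, leaving 1/4.
Aiko works at 1/6 per minute, so finishing takes 1/4 ÷ 1/6 = 3/2 minutes.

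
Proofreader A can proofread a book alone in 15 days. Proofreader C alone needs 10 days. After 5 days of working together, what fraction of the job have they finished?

5/6

Combined rate: 1/15 + 1/10 = (2 + 3)/30 = 5/30 = 1/6 per day.
In 5 days they complete 5·1/6 = 5/6 of the job.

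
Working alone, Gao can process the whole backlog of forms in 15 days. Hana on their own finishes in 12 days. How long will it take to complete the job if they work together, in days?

20/3 days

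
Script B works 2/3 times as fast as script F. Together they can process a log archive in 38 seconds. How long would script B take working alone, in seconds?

95 seconds

Let script F's rate be r; then script B's rate is (2/3)r, so together (2/3 + 1)r = (5/3)r = 1/38.
Thus r = 3/190 per second.
Script F alone: 190/3 seconds; script B alone: 95 seconds.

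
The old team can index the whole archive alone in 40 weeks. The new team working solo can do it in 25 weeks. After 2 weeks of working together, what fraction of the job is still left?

87/100

Combined rate: 1/40 + 1/25 = (5 + 8)/200 = 13/200 per week.
In 2 weeks they complete 2·13/200 = 13/100 of the job.
So 87/100 remains.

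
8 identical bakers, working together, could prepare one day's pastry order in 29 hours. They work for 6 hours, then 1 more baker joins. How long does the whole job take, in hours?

One baker does 1/232 of the job per hour.
After 6 hours with 8 bakers, 6/29 is done (23/29 left).
With 9 bakers the rate is 9/232, so the rest takes 23/29 ÷ 9/232 = 184/9 hours.
Total = 6 + 184/9 = 238/9 hours.

238/9 hours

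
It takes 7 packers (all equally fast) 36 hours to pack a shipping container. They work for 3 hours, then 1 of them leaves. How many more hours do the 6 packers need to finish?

77/2 hours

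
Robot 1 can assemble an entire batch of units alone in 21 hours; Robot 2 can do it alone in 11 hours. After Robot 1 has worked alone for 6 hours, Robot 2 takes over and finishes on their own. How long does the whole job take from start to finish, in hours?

97/7 hours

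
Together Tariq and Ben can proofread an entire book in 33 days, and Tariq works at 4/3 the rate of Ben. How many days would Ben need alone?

77 days

Let Ben's rate be r; then Tariq's rate is (4/3)r, so together (4/3 + 1)r = (7/3)r = 1/33.
Thus r = 1/77 per day.
Ben alone: 77 days; Tariq alone: 231/4 days.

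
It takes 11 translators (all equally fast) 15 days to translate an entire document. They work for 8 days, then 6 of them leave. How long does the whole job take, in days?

One translator does 1/165 of the job per day.
After 8 days with 11 translators, 8/15 is done (7/15 left).
With 5 translators the rate is 5/165 = 1/33, so the rest takes 7/15 ÷ 1/33 = 77/5 days.
Total = 8 + 77/5 = 117/5 days.

117/5 days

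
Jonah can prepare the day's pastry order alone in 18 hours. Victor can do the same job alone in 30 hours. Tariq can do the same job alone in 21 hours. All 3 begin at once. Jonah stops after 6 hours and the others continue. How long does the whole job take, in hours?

140/17 hours

In the first 6 hours the combined rate is 43/315, so 86/105 of the job is done, leaving 19/105.
After Jonah leaves the rate is 17/210 per hour; the remaining 19/105 takes 38/17 hours.
Total = 6 + 38/17 = 140/17 hours.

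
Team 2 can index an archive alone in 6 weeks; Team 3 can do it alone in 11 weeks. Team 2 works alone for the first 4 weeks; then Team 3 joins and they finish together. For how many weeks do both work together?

22/17 weeks

In 4 weeks Team 2 does 4/6 = 2/3 of the job, leaving 1/3.
Team 2 and Team 3 together work at 17/66 per week, so finishing takes 1/3 ÷ 17/66 = 22/17 weeks.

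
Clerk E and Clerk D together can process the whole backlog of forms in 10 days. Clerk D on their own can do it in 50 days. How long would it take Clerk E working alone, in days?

25/2 days

Combined rate is 1/10 per day.
Known contribution: 1/50 per day.
So Clerk E's rate is 1/10 − 1/50 = 2/25, meaning 25/2 days alone.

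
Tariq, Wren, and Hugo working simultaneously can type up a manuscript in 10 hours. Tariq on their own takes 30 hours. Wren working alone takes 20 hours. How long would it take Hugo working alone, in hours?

Combined rate is 1/10 per hour.
Known contribution: 1/30 + 1/20 = (2 + 3)/60 = 5/60 = 1/12 per hour.
So Hugo's rate is 1/10 − 1/12 = 1/60, meaning 60 hours alone.

60 hours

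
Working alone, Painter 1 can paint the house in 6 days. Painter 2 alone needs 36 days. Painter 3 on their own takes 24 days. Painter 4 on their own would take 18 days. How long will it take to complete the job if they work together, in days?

24/7 days

Combined rate: 1/6 + 1/36 + 1/24 + 1/18 = (12 + 2 + 3 + 4)/72 = 21/72 = 7/24 per day.
Time = 1 ÷ (7/24) = 24/7 days.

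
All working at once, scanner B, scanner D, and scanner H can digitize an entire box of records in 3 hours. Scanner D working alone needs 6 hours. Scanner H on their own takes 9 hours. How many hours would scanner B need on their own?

18 hours

Combined rate is 1/3 per hour.
Known contribution: 1/6 + 1/9 = (3 + 2)/18 = 5/18 per hour.
So scanner B's rate is 1/3 − 5/18 = 1/18, meaning 18 hours alone.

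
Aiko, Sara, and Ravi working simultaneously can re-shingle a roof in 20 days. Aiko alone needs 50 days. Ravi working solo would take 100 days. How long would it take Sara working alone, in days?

Combined rate is 1/20 per day.
Known contribution: 1/50 + 1/100 = (2 + 1)/100 = 3/100 per day.
So Sara's rate is 1/20 − 3/100 = 1/50, meaning 50 days alone.

50 days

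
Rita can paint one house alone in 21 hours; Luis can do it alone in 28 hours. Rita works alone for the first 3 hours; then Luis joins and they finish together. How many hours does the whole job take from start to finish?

In 3 hours Rita does 3/21 = 1/7 of the job, leaving 6/7.
Rita and Luis together work at 1/12 per hour, so finishing takes 6/7 ÷ 1/12 = 72/7 hours.
Total time = 3 + 72/7 = 93/7 hours.

93/7 hours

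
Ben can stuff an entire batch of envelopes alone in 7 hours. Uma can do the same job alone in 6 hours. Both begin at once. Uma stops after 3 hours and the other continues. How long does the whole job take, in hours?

In the first 3 hours the combined rate is 13/42, so 13/14 of the job is done, leaving 1/14.
After Uma leaves the rate is 1/7 per hour; the remaining 1/14 takes 1/2 hours.
Total = 3 + 1/2 = 7/2 hours.

7/2 hours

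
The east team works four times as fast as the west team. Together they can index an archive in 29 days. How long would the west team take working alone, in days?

145 days

Let the west team's rate be r; then the east team's rate is 4r, so together (4 + 1)r = 5r = 1/29.
Thus r = 1/145 per day.
The west team alone: 145 days; the east team alone: 145/4 days.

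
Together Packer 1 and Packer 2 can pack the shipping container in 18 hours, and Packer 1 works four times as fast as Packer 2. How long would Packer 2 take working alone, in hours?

90 hours

Let Packer 2's rate be r; then Packer 1's rate is 4r, so together (4 + 1)r = 5r = 1/18.
Thus r = 1/90 per hour.
Packer 2 alone: 90 hours; Packer 1 alone: 45/2 hours.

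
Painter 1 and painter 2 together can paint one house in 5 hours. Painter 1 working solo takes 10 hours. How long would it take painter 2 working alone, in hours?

10 hours

Combined rate is 1/5 per hour.
Known contribution: 1/10 per hour.
So painter 2's rate is 1/5 − 1/10 = 1/10, meaning 10 hours alone.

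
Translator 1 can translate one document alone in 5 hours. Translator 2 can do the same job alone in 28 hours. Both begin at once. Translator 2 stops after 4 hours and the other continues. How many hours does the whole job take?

30/7 hours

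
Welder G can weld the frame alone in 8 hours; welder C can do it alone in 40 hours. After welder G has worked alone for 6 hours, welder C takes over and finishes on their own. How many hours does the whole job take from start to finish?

16 hours

In 6 hours welder G does 6/8 = 3/4 of the job, leaving 1/4.
Welder C works at 1/40 per hour, so finishing takes 1/4 ÷ 1/40 = 10 hours.
Total time = 6 + 10 = 16 hours.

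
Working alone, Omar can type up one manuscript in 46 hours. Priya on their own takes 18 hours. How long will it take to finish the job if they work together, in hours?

Combined rate: 1/46 + 1/18 = (9 + 23)/414 = 32/414 = 16/207 per hour.
Time = 1 ÷ (16/207) = 207/16 hours.

207/16 hours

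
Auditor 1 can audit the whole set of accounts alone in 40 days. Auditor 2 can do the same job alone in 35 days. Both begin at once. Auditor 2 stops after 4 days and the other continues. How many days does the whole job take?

In the first 4 days the combined rate is 3/56, so 3/14 of the job is done, leaving 11/14.
After Auditor 2 leaves the rate is 1/40 per day; the remaining 11/14 takes 220/7 days.
Total = 4 + 220/7 = 248/7 days.

248/7 days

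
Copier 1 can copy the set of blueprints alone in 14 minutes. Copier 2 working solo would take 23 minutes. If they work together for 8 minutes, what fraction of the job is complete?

Combined rate: 1/14 + 1/23 = (23 + 14)/322 = 37/322 per minute.
In 8 minutes they complete 8·37/322 = 148/161 of the job.

148/161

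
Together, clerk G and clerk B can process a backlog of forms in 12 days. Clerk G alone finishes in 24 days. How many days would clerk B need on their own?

Combined rate is 1/12 per day.
Known contribution: 1/24 per day.
So clerk B's rate is 1/12 − 1/24 = 1/24, meaning 24 days alone.

24 days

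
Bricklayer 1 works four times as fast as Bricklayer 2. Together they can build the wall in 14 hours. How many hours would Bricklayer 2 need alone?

70 hours

Let Bricklayer 2's rate be r; then Bricklayer 1's rate is 4r, so together (4 + 1)r = 5r = 1/14.
Thus r = 1/70 per hour.
Bricklayer 2 alone: 70 hours; Bricklayer 1 alone: 35/2 hours.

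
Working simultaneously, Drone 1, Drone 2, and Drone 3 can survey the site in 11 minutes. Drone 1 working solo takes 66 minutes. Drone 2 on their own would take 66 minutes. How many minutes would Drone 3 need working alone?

33/2 minutes

Combined rate is 1/11 per minute.
Known contribution: 1/66 + 1/66 = (1 + 1)/66 = 2/66 = 1/33 per minute.
So Drone 3's rate is 1/11 − 1/33 = 2/33, meaning 33/2 minutes alone.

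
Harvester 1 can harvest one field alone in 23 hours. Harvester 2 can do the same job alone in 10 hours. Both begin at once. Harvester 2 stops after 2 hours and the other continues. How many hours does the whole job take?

In the first 2 hours the combined rate is 33/230, so 33/115 of the job is done, leaving 82/115.
After harvester 2 leaves the rate is 1/23 per hour; the remaining 82/115 takes 82/5 hours.
Total = 2 + 82/5 = 92/5 hours.

92/5 hours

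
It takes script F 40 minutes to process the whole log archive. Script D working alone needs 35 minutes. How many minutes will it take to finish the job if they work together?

Combined rate: 1/40 + 1/35 = (7 + 8)/280 = 15/280 = 3/56 per minute.
Time = 1 ÷ (3/56) = 56/3 minutes.

56/3 minutes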